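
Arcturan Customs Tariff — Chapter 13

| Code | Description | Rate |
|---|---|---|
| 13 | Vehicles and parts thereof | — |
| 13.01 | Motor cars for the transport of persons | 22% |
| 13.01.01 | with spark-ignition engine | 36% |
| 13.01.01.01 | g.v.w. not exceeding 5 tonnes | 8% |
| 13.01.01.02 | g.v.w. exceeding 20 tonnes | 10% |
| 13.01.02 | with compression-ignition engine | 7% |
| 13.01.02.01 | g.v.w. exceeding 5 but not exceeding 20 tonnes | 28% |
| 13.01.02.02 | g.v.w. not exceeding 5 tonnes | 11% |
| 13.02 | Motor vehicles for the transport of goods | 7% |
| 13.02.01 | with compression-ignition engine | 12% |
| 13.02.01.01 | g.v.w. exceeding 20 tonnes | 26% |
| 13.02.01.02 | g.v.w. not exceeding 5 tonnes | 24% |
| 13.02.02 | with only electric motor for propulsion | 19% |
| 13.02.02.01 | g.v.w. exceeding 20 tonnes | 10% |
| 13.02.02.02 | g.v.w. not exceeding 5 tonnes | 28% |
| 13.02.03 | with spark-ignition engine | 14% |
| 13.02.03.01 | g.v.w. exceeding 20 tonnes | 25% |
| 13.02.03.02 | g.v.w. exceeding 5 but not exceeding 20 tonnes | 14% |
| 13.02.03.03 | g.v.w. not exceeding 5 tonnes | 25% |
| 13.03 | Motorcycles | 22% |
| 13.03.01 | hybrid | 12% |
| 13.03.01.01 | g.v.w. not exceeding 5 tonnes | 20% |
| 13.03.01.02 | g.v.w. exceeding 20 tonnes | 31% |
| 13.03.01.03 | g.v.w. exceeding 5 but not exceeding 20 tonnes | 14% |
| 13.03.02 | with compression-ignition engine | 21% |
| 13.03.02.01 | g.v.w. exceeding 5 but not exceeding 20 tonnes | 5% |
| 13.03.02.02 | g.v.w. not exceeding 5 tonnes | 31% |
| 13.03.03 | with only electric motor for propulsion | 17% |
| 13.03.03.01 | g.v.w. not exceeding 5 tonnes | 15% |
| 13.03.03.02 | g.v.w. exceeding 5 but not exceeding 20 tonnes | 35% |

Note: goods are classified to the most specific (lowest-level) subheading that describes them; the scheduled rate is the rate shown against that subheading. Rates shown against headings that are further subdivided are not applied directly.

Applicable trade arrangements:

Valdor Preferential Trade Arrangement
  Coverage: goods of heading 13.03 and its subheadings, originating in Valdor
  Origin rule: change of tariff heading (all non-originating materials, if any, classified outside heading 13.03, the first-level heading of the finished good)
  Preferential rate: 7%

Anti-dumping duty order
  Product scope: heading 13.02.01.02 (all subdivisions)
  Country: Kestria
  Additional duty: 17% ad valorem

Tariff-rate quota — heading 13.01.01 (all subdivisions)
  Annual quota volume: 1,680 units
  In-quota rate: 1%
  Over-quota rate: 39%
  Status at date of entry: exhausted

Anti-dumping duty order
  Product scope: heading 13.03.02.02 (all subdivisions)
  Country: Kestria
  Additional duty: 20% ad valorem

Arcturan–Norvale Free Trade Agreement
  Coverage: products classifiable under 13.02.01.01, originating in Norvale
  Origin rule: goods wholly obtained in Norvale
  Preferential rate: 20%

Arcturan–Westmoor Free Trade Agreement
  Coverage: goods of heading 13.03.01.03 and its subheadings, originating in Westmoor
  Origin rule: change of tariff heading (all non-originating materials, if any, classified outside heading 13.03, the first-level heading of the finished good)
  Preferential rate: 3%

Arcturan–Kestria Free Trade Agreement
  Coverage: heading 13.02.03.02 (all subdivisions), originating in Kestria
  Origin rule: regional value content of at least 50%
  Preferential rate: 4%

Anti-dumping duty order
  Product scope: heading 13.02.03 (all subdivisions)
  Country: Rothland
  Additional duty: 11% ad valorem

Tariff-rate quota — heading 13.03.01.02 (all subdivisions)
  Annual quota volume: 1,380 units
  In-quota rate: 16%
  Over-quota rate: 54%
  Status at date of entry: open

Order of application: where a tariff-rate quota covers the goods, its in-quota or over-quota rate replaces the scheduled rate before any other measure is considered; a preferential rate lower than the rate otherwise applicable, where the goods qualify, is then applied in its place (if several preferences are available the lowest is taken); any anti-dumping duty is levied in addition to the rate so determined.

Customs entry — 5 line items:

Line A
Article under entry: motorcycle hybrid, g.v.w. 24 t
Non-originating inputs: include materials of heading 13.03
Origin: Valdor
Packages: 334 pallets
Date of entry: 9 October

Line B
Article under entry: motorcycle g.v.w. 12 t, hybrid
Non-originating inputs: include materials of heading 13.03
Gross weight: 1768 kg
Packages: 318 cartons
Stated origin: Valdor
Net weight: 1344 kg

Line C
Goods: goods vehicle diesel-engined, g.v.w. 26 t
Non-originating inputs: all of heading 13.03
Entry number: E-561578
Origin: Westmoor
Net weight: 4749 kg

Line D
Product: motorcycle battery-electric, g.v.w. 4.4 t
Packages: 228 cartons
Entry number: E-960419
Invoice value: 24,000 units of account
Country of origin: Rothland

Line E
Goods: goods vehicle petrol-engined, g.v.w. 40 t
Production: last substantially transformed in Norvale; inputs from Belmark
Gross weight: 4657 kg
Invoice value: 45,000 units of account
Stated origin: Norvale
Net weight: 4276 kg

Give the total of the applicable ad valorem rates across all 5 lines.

Line A: motorcycle → 13.03; hybrid → 13.03.01; g.v.w. 24 t → 13.03.01.02. Scheduled 31%. quota on 13.03.01.02 open → in-quota 16%; Valdor agreement on 13.03: CTH not met. → 16%.
Line B: motorcycle → 13.03; hybrid → 13.03.01; g.v.w. 12 t → 13.03.01.03. Scheduled 14%. Valdor agreement on 13.03: CTH not met. → 14%.
Line C: goods vehicle → 13.02; diesel-engined → 13.02.01; g.v.w. 26 t → 13.02.01.01. Scheduled 26%. Westmoor agreement on 13.03.01.03: 13.02.01.01 not covered. → 26%.
Line D: motorcycle → 13.03; battery-electric → 13.03.03; g.v.w. 4.4 t → 13.03.03.01. Scheduled 15%. No special measure applies. → 15%.
Line E: goods vehicle → 13.02; petrol-engined → 13.02.03; g.v.w. 40 t → 13.02.03.01. Scheduled 25%. Norvale agreement on 13.02.01.01: 13.02.03.01 not covered. → 25%.
Sum: 16% + 14% + 26% + 15% + 25% = 96%.

96%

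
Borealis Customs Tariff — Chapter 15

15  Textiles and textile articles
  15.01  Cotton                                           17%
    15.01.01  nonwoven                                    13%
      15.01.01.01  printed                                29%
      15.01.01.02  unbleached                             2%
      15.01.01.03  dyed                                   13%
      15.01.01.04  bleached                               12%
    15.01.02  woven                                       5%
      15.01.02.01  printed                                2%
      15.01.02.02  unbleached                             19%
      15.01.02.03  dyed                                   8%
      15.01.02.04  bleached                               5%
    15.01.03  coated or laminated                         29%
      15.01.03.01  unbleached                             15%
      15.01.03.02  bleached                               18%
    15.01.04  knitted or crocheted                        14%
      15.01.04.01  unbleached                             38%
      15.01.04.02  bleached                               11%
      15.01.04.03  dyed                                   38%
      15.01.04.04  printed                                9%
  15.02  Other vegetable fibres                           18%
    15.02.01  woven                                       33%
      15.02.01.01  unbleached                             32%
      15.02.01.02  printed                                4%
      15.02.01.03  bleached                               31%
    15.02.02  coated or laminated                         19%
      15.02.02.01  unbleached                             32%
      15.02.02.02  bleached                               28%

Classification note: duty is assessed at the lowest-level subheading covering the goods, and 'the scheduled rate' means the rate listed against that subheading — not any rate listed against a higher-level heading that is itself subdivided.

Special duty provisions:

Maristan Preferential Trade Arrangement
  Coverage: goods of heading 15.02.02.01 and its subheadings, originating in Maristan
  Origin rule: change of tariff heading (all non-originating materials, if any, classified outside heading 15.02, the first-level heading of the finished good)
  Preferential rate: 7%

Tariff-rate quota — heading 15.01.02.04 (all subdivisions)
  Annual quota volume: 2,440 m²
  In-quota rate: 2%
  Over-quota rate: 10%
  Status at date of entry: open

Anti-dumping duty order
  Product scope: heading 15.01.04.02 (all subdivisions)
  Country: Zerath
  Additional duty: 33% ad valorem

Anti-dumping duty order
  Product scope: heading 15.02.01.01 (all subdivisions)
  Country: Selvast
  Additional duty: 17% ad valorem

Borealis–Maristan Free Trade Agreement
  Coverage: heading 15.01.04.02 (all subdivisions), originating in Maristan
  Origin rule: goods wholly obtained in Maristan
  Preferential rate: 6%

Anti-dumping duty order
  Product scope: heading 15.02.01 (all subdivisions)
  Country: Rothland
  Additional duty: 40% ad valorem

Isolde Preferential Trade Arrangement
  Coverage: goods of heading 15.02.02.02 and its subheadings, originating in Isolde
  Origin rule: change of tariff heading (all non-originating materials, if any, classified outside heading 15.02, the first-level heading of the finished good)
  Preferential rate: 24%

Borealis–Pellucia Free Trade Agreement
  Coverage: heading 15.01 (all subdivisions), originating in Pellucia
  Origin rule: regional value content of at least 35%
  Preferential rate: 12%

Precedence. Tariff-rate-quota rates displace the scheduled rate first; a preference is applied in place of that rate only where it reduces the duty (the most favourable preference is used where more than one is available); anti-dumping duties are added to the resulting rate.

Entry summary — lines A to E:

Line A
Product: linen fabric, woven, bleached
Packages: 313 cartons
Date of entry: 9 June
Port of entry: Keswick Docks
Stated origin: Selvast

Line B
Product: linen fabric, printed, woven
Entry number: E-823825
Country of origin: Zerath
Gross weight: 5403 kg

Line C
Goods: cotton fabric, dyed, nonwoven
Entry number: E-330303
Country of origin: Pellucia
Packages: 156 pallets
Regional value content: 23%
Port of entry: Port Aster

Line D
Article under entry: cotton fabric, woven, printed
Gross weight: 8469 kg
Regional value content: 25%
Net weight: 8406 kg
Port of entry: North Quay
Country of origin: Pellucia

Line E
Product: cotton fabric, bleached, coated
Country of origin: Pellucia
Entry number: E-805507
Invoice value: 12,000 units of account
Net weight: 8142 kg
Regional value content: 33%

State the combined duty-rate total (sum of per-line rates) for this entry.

68%

Line A: linen → 15.02; woven → 15.02.01; bleached → 15.02.01.03. Scheduled 31%. No special measure applies. → 31%.
Line B: linen → 15.02; woven → 15.02.01; printed → 15.02.01.02. Scheduled 4%. No special measure applies. → 4%.
Line C: cotton → 15.01; nonwoven → 15.01.01; dyed → 15.01.01.03. Scheduled 13%. Pellucia agreement on 15.01: RVC < 35%. → 13%.
Line D: cotton → 15.01; woven → 15.01.02; printed → 15.01.02.01. Scheduled 2%. Pellucia agreement on 15.01: RVC < 35%. → 2%.
Line E: cotton → 15.01; coated → 15.01.03; bleached → 15.01.03.02. Scheduled 18%. Pellucia agreement on 15.01: RVC < 35%. → 18%.
Sum: 31% + 4% + 13% + 2% + 18% = 68%.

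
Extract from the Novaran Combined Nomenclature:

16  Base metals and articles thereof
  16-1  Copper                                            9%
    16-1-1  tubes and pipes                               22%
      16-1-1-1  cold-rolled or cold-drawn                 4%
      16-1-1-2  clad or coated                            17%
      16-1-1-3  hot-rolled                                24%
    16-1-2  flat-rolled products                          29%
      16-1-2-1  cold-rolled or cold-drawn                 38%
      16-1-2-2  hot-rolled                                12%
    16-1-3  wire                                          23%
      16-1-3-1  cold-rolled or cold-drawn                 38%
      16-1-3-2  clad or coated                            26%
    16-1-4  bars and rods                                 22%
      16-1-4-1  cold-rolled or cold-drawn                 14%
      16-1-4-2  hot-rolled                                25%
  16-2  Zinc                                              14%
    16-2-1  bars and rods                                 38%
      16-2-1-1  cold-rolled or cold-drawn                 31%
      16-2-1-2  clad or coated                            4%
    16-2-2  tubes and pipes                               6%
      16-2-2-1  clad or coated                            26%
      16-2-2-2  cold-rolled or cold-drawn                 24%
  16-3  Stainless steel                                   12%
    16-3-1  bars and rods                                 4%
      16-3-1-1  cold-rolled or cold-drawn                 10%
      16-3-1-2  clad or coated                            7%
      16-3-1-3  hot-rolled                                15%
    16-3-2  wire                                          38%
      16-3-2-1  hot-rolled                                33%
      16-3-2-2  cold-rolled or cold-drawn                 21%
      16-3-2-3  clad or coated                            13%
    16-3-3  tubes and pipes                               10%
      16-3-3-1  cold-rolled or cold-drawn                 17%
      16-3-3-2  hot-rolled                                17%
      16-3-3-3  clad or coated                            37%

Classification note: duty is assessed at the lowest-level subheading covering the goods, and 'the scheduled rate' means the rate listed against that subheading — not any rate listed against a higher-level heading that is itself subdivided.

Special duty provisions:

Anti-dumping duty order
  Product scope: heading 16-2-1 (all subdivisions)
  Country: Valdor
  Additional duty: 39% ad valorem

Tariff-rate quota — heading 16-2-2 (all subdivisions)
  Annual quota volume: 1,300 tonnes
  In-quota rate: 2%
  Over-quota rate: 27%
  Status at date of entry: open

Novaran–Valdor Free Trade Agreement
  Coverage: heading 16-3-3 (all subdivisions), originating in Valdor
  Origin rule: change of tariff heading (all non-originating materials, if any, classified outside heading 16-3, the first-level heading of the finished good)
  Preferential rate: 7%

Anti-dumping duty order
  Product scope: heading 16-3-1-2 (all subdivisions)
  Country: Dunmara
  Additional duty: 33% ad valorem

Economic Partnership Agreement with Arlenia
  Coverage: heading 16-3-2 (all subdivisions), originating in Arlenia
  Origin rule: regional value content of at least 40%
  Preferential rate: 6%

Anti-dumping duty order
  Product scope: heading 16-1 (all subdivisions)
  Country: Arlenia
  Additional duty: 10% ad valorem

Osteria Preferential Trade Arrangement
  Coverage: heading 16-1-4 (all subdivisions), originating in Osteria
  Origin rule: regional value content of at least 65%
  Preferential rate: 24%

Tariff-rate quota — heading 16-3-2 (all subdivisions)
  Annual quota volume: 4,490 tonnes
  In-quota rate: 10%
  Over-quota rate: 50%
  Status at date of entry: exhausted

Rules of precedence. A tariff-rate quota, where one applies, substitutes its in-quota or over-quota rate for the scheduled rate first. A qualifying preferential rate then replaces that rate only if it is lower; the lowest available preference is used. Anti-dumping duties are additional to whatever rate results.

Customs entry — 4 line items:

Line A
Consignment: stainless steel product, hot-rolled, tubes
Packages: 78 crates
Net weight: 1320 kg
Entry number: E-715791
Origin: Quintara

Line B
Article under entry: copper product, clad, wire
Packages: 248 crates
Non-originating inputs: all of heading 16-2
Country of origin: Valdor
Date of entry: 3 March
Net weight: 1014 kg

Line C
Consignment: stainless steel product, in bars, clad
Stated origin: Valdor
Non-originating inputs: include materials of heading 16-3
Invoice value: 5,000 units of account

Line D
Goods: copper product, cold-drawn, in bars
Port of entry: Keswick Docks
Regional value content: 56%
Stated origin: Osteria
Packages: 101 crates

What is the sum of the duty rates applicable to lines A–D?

64%

Line A: stainless steel → 16-3; tubes → 16-3-3; hot-rolled → 16-3-3-2. Scheduled 17%. No special measure applies. → 17%.
Line B: copper → 16-1; wire → 16-1-3; clad → 16-1-3-2. Scheduled 26%. Valdor agreement on 16-3-3: 16-1-3-2 not covered. → 26%.
Line C: stainless steel → 16-3; in bars → 16-3-1; clad → 16-3-1-2. Scheduled 7%. Valdor agreement on 16-3-3: 16-3-1-2 not covered. → 7%.
Line D: copper → 16-1; in bars → 16-1-4; cold-drawn → 16-1-4-1. Scheduled 14%. Osteria agreement on 16-1-4: RVC < 65%. → 14%.
Sum: 17% + 26% + 7% + 14% = 64%.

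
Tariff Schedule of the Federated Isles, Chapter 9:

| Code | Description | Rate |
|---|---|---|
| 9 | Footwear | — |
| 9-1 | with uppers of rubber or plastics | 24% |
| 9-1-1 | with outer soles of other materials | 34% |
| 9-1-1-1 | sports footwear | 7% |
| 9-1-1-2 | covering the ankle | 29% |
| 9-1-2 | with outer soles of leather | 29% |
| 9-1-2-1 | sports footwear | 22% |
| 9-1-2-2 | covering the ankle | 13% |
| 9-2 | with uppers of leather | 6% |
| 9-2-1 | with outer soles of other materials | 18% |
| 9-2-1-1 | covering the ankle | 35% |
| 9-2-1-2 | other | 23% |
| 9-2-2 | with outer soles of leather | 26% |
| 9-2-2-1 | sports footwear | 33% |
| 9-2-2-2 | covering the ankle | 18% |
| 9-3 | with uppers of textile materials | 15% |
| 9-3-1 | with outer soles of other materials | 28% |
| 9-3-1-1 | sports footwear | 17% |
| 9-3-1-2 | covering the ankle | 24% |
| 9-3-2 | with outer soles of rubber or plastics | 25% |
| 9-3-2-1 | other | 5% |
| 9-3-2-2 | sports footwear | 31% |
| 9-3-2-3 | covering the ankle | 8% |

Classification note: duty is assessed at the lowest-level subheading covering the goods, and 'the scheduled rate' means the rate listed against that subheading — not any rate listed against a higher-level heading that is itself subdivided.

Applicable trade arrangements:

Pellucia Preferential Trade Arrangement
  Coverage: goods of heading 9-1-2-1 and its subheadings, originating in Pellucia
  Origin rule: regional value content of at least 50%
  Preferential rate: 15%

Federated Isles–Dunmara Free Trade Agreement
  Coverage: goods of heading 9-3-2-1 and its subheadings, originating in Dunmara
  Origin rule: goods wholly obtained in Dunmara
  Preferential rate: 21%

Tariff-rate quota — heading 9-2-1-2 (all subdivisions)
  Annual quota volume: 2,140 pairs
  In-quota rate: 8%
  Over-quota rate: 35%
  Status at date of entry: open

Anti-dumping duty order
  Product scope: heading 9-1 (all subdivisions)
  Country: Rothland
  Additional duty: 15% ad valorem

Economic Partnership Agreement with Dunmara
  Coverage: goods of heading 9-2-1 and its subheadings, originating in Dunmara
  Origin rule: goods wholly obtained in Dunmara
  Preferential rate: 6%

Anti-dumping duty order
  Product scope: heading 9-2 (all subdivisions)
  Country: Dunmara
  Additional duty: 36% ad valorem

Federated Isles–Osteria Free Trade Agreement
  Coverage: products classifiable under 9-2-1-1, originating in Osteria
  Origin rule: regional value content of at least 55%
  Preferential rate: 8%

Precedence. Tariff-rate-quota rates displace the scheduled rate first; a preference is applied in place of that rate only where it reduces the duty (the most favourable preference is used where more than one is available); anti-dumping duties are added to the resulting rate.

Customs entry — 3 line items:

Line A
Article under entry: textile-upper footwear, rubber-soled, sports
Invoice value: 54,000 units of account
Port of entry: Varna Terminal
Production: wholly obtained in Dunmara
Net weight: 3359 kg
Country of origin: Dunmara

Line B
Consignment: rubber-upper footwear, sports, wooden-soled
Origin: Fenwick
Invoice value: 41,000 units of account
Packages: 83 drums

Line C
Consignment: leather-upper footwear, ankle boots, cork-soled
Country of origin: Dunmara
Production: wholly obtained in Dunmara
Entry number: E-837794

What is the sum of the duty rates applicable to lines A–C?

Line A: textile-upper → 9-3; rubber-soled → 9-3-2; sports → 9-3-2-2. Scheduled 31%. Dunmara agreement on 9-3-2-1: 9-3-2-2 not covered; Dunmara agreement on 9-2-1: 9-3-2-2 not covered. → 31%.
Line B: rubber-upper → 9-1; wooden-soled → 9-1-1; sports → 9-1-1-1. Scheduled 7%. No special measure applies. → 7%.
Line C: leather-upper → 9-2; cork-soled → 9-2-1; ankle boots → 9-2-1-1. Scheduled 35%. Dunmara agreement on 9-3-2-1: 9-2-1-1 not covered; Dunmara agreement on 9-2-1: wholly obtained → 6% available; preferential 6%; anti-dumping (Dunmara, 9-2): +36%; total 6% + 36% = 42%. → 42%.
Sum: 31% + 7% + 42% = 80%.

80%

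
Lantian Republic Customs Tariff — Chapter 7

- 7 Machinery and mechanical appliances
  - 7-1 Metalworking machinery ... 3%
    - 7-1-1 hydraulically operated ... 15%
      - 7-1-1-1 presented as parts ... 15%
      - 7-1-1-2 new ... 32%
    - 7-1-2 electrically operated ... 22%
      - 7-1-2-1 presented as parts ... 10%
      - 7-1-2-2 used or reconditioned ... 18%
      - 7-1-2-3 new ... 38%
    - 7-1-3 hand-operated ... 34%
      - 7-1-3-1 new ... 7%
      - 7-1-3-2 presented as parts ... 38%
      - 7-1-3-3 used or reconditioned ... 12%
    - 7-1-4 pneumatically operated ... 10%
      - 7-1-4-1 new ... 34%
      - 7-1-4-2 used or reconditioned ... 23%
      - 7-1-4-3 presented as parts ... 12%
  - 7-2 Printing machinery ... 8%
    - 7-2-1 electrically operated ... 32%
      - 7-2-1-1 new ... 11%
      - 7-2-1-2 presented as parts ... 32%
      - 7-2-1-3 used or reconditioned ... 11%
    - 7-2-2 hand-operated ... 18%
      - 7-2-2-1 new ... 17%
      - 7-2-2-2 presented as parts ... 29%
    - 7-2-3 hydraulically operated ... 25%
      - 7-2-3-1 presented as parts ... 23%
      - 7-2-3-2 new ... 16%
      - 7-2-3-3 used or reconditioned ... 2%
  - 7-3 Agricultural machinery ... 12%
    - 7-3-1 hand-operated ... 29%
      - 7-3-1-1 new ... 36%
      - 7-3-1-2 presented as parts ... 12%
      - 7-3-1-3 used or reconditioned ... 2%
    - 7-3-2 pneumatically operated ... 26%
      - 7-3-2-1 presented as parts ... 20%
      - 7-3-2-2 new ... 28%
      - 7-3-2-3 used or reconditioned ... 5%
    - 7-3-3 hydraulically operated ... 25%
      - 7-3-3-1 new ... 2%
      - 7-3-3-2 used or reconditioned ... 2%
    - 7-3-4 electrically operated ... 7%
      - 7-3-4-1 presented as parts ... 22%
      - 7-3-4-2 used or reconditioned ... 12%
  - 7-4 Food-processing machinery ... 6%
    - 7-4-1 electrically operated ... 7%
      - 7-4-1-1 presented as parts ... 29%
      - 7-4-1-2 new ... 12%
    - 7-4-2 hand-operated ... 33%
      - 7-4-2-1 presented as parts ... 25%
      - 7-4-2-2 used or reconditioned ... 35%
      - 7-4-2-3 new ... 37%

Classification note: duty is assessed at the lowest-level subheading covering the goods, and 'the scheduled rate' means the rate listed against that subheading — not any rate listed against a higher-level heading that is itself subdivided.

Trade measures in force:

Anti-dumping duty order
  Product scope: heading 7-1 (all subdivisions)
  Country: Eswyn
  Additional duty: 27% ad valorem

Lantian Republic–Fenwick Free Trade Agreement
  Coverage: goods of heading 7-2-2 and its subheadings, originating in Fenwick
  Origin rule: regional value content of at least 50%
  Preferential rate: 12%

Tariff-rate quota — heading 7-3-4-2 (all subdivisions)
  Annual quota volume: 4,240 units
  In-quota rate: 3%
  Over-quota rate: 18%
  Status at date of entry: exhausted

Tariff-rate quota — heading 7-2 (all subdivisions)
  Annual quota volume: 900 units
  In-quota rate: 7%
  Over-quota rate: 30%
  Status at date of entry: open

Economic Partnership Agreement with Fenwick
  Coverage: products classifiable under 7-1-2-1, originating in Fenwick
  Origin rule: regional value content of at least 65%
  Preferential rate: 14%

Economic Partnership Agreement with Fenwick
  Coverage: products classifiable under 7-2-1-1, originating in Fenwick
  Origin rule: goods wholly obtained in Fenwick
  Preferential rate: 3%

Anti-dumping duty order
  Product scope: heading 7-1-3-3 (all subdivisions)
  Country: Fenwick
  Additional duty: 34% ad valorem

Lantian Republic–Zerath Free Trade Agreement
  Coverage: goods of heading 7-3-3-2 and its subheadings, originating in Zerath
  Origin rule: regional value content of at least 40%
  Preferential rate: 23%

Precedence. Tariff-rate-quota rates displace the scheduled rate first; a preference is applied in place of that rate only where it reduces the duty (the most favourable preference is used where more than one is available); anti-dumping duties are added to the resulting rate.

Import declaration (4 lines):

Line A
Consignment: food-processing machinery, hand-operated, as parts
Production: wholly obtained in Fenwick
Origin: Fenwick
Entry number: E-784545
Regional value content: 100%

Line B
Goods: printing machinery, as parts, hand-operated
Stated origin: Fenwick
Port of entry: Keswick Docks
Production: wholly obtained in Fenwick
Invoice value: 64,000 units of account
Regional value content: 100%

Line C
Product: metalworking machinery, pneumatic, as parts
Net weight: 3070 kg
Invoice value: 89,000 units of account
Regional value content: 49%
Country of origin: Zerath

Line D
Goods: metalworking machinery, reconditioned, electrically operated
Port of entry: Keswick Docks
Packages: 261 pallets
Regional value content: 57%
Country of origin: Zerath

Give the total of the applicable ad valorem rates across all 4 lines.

Line A: food-processing → 7-4; hand-operated → 7-4-2; as parts → 7-4-2-1. Scheduled 25%. Fenwick agreement on 7-2-2: 7-4-2-1 not covered; Fenwick agreement on 7-1-2-1: 7-4-2-1 not covered; Fenwick agreement on 7-2-1-1: 7-4-2-1 not covered. → 25%.
Line B: printing → 7-2; hand-operated → 7-2-2; as parts → 7-2-2-2. Scheduled 29%. quota on 7-2 open → in-quota 7%; Fenwick agreement on 7-2-2: RVC ≥ 50% → 12% available; Fenwick agreement on 7-1-2-1: 7-2-2-2 not covered; Fenwick agreement on 7-2-1-1: 7-2-2-2 not covered; preference 12% not lower than 7% → no reduction. → 7%.
Line C: metalworking → 7-1; pneumatic → 7-1-4; as parts → 7-1-4-3. Scheduled 12%. Zerath agreement on 7-3-3-2: 7-1-4-3 not covered. → 12%.
Line D: metalworking → 7-1; electrically operated → 7-1-2; reconditioned → 7-1-2-2. Scheduled 18%. Zerath agreement on 7-3-3-2: 7-1-2-2 not covered. → 18%.
Sum: 25% + 7% + 12% + 18% = 62%.

62%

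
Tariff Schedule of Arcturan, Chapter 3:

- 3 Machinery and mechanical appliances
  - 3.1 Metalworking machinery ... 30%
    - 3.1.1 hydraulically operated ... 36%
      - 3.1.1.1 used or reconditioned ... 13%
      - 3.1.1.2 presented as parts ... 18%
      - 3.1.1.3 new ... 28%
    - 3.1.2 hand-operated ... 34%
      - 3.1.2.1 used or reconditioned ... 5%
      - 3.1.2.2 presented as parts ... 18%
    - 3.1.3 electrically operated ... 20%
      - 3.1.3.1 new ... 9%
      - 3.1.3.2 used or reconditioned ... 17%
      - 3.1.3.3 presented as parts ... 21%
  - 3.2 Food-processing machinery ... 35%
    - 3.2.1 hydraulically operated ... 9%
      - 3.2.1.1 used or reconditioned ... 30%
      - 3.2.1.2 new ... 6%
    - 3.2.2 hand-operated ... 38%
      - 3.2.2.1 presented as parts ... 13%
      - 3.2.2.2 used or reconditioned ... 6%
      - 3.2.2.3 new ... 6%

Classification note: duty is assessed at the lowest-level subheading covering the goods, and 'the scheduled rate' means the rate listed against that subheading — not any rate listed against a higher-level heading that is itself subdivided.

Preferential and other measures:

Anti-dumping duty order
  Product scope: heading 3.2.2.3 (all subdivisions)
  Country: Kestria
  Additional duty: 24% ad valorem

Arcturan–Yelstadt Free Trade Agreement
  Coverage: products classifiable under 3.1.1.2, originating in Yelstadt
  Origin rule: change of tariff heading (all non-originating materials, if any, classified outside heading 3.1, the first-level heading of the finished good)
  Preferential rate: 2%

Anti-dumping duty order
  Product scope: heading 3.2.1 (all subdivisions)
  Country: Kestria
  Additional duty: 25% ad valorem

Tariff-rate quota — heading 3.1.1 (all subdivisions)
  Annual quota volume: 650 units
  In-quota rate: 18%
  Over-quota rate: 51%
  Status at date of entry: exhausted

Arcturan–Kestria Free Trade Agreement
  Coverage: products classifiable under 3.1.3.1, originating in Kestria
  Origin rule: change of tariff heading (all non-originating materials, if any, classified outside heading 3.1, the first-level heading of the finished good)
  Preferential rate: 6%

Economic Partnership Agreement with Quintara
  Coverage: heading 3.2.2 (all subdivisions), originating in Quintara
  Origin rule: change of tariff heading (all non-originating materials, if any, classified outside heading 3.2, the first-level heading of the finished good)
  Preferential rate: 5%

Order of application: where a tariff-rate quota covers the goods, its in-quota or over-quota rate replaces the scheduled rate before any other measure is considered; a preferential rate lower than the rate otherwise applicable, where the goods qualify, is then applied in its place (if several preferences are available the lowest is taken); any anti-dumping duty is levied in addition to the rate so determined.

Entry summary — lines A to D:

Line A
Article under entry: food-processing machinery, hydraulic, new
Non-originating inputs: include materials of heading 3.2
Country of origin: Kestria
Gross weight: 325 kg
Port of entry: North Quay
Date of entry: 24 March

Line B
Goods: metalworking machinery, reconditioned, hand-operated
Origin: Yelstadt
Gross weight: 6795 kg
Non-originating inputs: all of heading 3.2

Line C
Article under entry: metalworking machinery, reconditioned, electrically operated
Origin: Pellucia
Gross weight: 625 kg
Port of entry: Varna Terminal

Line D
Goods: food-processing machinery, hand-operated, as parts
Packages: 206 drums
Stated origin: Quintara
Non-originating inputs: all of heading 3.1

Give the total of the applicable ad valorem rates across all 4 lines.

58%

Line A: food-processing → 3.2; hydraulic → 3.2.1; new → 3.2.1.2. Scheduled 6%. Kestria agreement on 3.1.3.1: 3.2.1.2 not covered; anti-dumping (Kestria, 3.2.1): +25%; total 6% + 25% = 31%. → 31%.
Line B: metalworking → 3.1; hand-operated → 3.1.2; reconditioned → 3.1.2.1. Scheduled 5%. Yelstadt agreement on 3.1.1.2: 3.1.2.1 not covered. → 5%.
Line C: metalworking → 3.1; electrically operated → 3.1.3; reconditioned → 3.1.3.2. Scheduled 17%. No special measure applies. → 17%.
Line D: food-processing → 3.2; hand-operated → 3.2.2; as parts → 3.2.2.1. Scheduled 13%. Quintara agreement on 3.2.2: CTH met → 5% available; preferential 5%. → 5%.
Sum: 31% + 5% + 17% + 5% = 58%.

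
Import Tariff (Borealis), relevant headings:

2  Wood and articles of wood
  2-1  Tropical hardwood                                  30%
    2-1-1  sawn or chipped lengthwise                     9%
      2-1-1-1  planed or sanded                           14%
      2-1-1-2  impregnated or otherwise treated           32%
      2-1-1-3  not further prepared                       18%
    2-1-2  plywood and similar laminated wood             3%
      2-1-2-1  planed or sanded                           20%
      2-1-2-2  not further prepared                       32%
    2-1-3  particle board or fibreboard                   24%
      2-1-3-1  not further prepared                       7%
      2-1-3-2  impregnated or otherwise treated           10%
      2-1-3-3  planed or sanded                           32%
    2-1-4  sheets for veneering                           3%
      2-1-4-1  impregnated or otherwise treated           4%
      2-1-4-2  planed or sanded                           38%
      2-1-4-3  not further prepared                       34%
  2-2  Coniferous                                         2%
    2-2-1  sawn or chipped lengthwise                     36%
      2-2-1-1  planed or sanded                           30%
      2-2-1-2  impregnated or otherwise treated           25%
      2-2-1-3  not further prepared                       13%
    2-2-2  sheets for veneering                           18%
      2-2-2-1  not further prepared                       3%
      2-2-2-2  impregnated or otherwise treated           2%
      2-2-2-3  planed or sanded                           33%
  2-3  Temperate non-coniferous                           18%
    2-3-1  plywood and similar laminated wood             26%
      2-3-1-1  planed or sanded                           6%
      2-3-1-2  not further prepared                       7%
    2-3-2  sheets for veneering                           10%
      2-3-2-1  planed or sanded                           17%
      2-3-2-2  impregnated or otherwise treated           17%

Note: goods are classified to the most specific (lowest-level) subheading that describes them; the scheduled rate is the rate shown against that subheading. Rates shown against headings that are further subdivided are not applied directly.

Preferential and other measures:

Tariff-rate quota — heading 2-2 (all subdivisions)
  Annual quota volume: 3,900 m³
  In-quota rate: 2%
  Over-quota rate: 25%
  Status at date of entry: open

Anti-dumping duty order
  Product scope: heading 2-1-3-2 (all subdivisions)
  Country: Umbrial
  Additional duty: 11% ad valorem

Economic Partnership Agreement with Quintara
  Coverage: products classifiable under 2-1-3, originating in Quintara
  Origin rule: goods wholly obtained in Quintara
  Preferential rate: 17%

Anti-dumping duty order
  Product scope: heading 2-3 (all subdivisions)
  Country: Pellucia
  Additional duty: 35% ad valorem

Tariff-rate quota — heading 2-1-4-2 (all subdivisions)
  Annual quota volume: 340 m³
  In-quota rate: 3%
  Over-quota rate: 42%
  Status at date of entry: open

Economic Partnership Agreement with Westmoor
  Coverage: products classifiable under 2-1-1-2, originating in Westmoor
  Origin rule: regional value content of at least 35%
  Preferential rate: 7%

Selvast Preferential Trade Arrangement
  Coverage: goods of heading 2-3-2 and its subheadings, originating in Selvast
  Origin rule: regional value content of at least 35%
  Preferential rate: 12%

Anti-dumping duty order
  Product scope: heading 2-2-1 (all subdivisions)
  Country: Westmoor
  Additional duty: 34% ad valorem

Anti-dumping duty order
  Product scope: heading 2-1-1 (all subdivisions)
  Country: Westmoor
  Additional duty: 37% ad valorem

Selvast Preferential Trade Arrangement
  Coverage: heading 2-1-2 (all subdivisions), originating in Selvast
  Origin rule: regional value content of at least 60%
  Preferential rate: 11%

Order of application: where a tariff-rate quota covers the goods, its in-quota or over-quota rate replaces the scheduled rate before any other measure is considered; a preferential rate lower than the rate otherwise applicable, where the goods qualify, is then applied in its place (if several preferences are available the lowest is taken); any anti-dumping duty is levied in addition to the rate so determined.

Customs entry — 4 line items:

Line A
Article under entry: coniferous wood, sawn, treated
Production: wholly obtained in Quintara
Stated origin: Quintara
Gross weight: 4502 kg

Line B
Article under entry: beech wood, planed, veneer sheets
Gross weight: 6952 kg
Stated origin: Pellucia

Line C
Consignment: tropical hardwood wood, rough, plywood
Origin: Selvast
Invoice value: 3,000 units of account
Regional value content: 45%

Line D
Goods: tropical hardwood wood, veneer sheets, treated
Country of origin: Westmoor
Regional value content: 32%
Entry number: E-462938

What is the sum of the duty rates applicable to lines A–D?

90%

Line A: coniferous → 2-2; sawn → 2-2-1; treated → 2-2-1-2. Scheduled 25%. quota on 2-2 open → in-quota 2%; Quintara agreement on 2-1-3: 2-2-1-2 not covered. → 2%.
Line B: beech → 2-3; veneer sheets → 2-3-2; planed → 2-3-2-1. Scheduled 17%. anti-dumping (Pellucia, 2-3): +35%; total 17% + 35% = 52%. → 52%.
Line C: tropical hardwood → 2-1; plywood → 2-1-2; rough → 2-1-2-2. Scheduled 32%. Selvast agreement on 2-3-2: 2-1-2-2 not covered; Selvast agreement on 2-1-2: RVC < 60%. → 32%.
Line D: tropical hardwood → 2-1; veneer sheets → 2-1-4; treated → 2-1-4-1. Scheduled 4%. Westmoor agreement on 2-1-1-2: 2-1-4-1 not covered. → 4%.
Sum: 2% + 52% + 32% + 4% = 90%.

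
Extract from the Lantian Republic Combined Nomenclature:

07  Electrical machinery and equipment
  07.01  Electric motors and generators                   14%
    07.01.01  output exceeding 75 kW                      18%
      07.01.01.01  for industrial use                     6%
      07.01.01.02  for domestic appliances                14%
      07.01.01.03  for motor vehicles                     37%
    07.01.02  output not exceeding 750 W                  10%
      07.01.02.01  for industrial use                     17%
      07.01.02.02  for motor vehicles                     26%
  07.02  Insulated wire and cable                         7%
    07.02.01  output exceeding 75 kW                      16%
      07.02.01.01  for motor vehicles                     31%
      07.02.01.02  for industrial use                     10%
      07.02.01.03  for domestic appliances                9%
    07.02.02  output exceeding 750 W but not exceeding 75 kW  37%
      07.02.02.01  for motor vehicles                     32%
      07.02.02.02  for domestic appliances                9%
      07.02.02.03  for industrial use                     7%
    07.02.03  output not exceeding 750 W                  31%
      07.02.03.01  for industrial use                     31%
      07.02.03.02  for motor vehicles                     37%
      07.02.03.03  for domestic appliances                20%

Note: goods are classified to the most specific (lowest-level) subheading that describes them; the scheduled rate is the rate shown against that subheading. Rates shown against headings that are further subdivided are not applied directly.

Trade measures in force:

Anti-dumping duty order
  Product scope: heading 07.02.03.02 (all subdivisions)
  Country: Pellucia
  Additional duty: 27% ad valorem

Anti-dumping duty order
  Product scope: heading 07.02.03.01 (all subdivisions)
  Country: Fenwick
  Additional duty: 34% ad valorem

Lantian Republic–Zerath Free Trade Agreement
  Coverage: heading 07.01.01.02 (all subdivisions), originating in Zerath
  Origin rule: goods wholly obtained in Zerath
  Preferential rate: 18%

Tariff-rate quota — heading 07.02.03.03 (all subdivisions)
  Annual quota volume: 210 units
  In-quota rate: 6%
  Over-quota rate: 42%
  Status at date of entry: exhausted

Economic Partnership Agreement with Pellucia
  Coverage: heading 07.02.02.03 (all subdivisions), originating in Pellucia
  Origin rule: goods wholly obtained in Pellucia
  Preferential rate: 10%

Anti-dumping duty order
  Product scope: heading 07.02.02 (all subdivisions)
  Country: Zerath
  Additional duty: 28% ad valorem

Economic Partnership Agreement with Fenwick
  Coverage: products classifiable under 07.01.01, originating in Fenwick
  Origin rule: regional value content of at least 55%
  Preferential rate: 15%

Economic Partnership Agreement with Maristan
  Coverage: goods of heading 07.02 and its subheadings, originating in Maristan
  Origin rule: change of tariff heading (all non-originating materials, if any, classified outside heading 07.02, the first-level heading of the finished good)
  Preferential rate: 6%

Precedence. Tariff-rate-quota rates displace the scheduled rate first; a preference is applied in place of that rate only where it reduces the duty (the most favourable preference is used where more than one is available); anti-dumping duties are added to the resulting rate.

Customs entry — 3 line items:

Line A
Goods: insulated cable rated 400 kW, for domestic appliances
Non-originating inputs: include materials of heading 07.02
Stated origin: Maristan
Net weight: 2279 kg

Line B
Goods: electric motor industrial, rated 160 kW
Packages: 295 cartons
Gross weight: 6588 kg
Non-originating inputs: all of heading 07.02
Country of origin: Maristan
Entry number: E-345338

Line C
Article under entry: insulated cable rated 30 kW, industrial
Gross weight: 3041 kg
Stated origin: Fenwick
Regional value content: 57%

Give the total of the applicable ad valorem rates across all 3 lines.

22%

Line A: insulated cable → 07.02; rated 400 kW → 07.02.01; for domestic appliances → 07.02.01.03. Scheduled 9%. Maristan agreement on 07.02: CTH not met. → 9%.
Line B: electric motor → 07.01; rated 160 kW → 07.01.01; industrial → 07.01.01.01. Scheduled 6%. Maristan agreement on 07.02: 07.01.01.01 not covered. → 6%.
Line C: insulated cable → 07.02; rated 30 kW → 07.02.02; industrial → 07.02.02.03. Scheduled 7%. Fenwick agreement on 07.01.01: 07.02.02.03 not covered. → 7%.
Sum: 9% + 6% + 7% = 22%.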